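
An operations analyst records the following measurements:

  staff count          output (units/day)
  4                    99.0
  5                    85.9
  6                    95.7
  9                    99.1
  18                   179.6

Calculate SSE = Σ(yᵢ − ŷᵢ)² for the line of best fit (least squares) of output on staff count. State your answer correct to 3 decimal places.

n = 5, Σx = 42, Σy = 559.3, Σxy = 5524.4, Σx² = 482, Σy² = 68415.27
Sxx = Σx² − (Σx)²/n = 482 − 352.8 = 129.2
Sxy = Σxy − (Σx)(Σy)/n = 5524.4 − 4698.12 = 826.28
Syy = Σy² − (Σy)²/n = 68415.27 − 62563.298 = 5851.972
b = Sxy/Sxx = 826.28/129.2 = 6.395356
SSE = Syy − b·Sxy = 5851.972 − 6.395356·826.28 = 567.617214

567.617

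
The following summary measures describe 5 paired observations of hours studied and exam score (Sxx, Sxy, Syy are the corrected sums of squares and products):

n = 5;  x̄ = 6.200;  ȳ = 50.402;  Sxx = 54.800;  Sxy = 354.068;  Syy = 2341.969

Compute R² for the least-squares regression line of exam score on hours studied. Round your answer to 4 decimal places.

0.9768

R² = Sxy²/(Sxx·Syy) = (354.068)²/(54.8·2341.969) = 0.976814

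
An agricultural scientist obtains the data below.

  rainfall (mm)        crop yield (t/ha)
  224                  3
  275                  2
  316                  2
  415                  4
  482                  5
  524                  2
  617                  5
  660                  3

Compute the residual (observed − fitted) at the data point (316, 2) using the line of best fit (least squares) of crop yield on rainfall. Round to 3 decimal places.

-0.822

n = 8, Σx = 3513, Σy = 26, Σxy = 12037, Σx² = 1721071
Sxx = Σx² − (Σx)²/n = 1721071 − 1542646.125 = 178424.875
Sxy = Σxy − (Σx)(Σy)/n = 12037 − 11417.25 = 619.75
b = Sxy/Sxx = 619.75/178424.875 = 0.003473
a = ȳ − b·x̄ = 3.25 − 0.003473·439.125 = 1.724721
ŷ(316) = 1.724721 + 0.003473·316 = 2.822331
residual = y − ŷ = 2 − 2.822331 = -0.822331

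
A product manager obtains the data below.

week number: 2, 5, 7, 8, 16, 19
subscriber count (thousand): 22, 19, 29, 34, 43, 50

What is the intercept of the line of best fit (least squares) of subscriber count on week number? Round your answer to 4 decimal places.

16.2138

n = 6, Σx = 57, Σy = 197, Σxy = 2252, Σx² = 759
Sxx = Σx² − (Σx)²/n = 759 − 541.5 = 217.5
Sxy = Σxy − (Σx)(Σy)/n = 2252 − 1871.5 = 380.5
b = Sxy/Sxx = 380.5/217.5 = 1.749425
a = ȳ − b·x̄ = 32.833333 − 1.749425·9.5 = 16.213793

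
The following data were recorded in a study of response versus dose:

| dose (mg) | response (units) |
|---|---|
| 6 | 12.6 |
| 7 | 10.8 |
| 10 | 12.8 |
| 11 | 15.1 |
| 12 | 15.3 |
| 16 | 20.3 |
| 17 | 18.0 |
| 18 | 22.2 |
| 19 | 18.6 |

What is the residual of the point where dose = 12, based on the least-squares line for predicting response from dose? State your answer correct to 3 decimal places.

-0.241

n = 9, Σx = 116, Σy = 145.7, Σxy = 2012.7, Σx² = 1680
Sxx = Σx² − (Σx)²/n = 1680 − 1495.111111 = 184.888889
Sxy = Σxy − (Σx)(Σy)/n = 2012.7 − 1877.911111 = 134.788889
b = Sxy/Sxx = 134.788889/184.888889 = 0.729026
a = ȳ − b·x̄ = 16.188889 − 0.729026·12.888889 = 6.792548
ŷ(12) = 6.792548 + 0.729026·12 = 15.540865
residual = y − ŷ = 15.3 − 15.540865 = -0.240865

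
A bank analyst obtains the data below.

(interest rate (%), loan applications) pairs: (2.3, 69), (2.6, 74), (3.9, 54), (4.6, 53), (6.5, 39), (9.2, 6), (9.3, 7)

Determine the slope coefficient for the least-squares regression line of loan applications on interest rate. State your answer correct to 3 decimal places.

n = 7, Σx = 38.4, Σy = 302, Σxy = 1179.3, Σx² = 261.8
Sxx = Σx² − (Σx)²/n = 261.8 − 210.651429 = 51.148571
Sxy = Σxy − (Σx)(Σy)/n = 1179.3 − 1656.685714 = -477.385714
b = Sxy/Sxx = -477.385714/51.148571 = -9.333315

-9.333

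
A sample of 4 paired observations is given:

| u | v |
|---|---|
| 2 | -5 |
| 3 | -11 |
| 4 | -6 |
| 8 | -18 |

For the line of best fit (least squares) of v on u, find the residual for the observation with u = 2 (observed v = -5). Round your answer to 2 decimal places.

0.55

n = 4, Σx = 17, Σy = -40, Σxy = -211, Σx² = 93
Sxx = Σx² − (Σx)²/n = 93 − 72.25 = 20.75
Sxy = Σxy − (Σx)(Σy)/n = -211 − (-170) = -41
b = Sxy/Sxx = -41/20.75 = -1.975904
a = ȳ − b·x̄ = -10 − (-1.975904)·4.25 = -1.602410
ŷ(2) = -1.602410 + (-1.975904)·2 = -5.554217
residual = y − ŷ = -5 − (-5.554217) = 0.554217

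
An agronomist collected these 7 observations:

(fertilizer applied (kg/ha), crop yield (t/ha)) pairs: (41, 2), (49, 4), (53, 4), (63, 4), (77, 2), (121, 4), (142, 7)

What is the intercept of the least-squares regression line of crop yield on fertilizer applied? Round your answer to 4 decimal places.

1.5360

n = 7, Σx = 546, Σy = 27, Σxy = 2374, Σx² = 51594
Sxx = Σx² − (Σx)²/n = 51594 − 42588 = 9006
Sxy = Σxy − (Σx)(Σy)/n = 2374 − 2106 = 268
b = Sxy/Sxx = 268/9006 = 0.029758
a = ȳ − b·x̄ = 3.857143 − 0.029758·78 = 1.536024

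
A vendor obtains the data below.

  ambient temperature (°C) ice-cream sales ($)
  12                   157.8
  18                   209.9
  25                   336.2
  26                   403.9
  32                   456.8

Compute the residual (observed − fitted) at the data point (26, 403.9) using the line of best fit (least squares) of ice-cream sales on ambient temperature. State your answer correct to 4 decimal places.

36.4572

n = 5, Σx = 113, Σy = 1564.6, Σxy = 39195.8, Σx² = 2793
Sxx = Σx² − (Σx)²/n = 2793 − 2553.8 = 239.2
Sxy = Σxy − (Σx)(Σy)/n = 39195.8 − 35359.96 = 3835.84
b = Sxy/Sxx = 3835.84/239.2 = 16.036120
a = ȳ − b·x̄ = 312.92 − 16.036120·22.6 = -49.496321
ŷ(26) = -49.496321 + 16.036120·26 = 367.442809
residual = y − ŷ = 403.9 − 367.442809 = 36.457191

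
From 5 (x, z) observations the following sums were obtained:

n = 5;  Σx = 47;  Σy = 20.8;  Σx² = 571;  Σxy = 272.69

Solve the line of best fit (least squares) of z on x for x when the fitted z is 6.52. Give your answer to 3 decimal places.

13.351

Sxx = Σx² − (Σx)²/n = 571 − 441.8 = 129.2
Sxy = Σxy − (Σx)(Σy)/n = 272.69 − 195.52 = 77.17
b = Sxy/Sxx = 77.17/129.2 = 0.597291
a = ȳ − b·x̄ = 4.16 − 0.597291·9.4 = -1.454536
Set a + b·x = 6.52: x = (6.52 − (-1.454536)) / 0.597291 = 13.351173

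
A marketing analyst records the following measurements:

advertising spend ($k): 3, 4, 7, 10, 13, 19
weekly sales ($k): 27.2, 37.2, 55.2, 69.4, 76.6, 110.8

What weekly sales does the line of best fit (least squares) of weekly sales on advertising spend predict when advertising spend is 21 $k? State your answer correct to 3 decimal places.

n = 6, Σx = 56, Σy = 376.4, Σxy = 4411.8, Σx² = 704
Sxx = Σx² − (Σx)²/n = 704 − 522.666667 = 181.333333
Sxy = Σxy − (Σx)(Σy)/n = 4411.8 − 3513.066667 = 898.733333
b = Sxy/Sxx = 898.733333/181.333333 = 4.95625
a = ȳ − b·x̄ = 62.733333 − 4.95625·9.333333 = 16.475
ŷ(21) = a + b·21 = 16.475 + 4.95625·21 = 120.55625

120.556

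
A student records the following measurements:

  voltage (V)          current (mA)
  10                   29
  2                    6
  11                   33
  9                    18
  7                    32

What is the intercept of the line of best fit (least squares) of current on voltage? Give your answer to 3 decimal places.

3.547

n = 5, Σx = 39, Σy = 118, Σxy = 1051, Σx² = 355
Sxx = Σx² − (Σx)²/n = 355 − 304.2 = 50.8
Sxy = Σxy − (Σx)(Σy)/n = 1051 − 920.4 = 130.6
b = Sxy/Sxx = 130.6/50.8 = 2.570866
a = ȳ − b·x̄ = 23.6 − 2.570866·7.8 = 3.547244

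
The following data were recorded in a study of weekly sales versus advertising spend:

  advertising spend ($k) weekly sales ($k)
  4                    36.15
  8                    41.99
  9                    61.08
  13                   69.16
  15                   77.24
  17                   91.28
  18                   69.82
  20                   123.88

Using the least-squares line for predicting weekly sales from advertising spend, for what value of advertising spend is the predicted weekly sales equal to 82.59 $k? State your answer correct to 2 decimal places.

n = 8, Σx = 104, Σy = 570.6, Σxy = 8374.04, Σx² = 1568
Sxx = Σx² − (Σx)²/n = 1568 − 1352 = 216
Sxy = Σxy − (Σx)(Σy)/n = 8374.04 − 7417.8 = 956.24
b = Sxy/Sxx = 956.24/216 = 4.427037
a = ȳ − b·x̄ = 71.325 − 4.427037·13 = 13.773519
Set a + b·x = 82.59: x = (82.59 − 13.773519) / 4.427037 = 15.544591

15.54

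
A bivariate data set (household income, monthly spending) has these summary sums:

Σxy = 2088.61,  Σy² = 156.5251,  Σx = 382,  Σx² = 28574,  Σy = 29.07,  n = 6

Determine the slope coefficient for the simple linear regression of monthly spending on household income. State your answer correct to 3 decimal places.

Sxx = Σx² − (Σx)²/n = 28574 − 24320.666667 = 4253.333333
Sxy = Σxy − (Σx)(Σy)/n = 2088.61 − 1850.79 = 237.82
b = Sxy/Sxx = 237.82/4253.333333 = 0.055914

0.056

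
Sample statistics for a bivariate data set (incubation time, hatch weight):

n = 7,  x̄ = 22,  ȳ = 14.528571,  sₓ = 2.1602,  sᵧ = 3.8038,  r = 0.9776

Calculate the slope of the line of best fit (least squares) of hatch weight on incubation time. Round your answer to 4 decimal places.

b = r · sᵧ/sₓ = 0.9776 · 3.8038/2.1602 = 1.721412

1.7214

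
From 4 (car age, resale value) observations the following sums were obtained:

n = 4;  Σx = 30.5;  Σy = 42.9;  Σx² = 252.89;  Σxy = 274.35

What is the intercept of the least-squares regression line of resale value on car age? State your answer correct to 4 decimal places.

30.5166

Sxx = Σx² − (Σx)²/n = 252.89 − 232.5625 = 20.3275
Sxy = Σxy − (Σx)(Σy)/n = 274.35 − 327.1125 = -52.7625
b = Sxy/Sxx = -52.7625/20.3275 = -2.595622
a = ȳ − b·x̄ = 10.725 − (-2.595622)·7.625 = 30.516615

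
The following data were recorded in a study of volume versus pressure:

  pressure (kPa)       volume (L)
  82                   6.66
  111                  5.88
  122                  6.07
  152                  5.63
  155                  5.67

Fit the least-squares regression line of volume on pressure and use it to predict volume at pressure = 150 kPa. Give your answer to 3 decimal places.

n = 5, Σx = 622, Σy = 29.91, Σxy = 3673.95, Σx² = 81058
Sxx = Σx² − (Σx)²/n = 81058 − 77376.8 = 3681.2
Sxy = Σxy − (Σx)(Σy)/n = 3673.95 − 3720.804 = -46.854
b = Sxy/Sxx = -46.854/3681.2 = -0.012728
a = ȳ − b·x̄ = 5.982 − (-0.012728)·124.4 = 7.565353
ŷ(150) = a + b·150 = 7.565353 + (-0.012728)·150 = 5.656165

5.656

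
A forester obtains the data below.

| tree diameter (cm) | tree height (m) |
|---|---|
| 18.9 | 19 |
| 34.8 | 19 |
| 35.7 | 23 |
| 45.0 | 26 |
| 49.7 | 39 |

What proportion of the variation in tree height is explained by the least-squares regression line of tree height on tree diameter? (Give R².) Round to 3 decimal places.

n = 5, Σx = 184.1, Σy = 126, Σxy = 4949.7, Σx² = 7337.83, Σy² = 3448
Sxx = Σx² − (Σx)²/n = 7337.83 − 6778.562 = 559.268
Sxy = Σxy − (Σx)(Σy)/n = 4949.7 − 4639.32 = 310.38
Syy = Σy² − (Σy)²/n = 3448 − 3175.2 = 272.8
R² = Sxy²/(Sxx·Syy) = (310.38)²/(559.268·272.8) = 0.631427

0.631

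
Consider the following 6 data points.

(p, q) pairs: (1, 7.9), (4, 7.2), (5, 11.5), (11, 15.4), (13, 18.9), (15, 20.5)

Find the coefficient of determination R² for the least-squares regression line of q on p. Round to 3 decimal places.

n = 6, Σx = 49, Σy = 81.4, Σxy = 816.8, Σx² = 557, Σy² = 1261.12
Sxx = Σx² − (Σx)²/n = 557 − 400.166667 = 156.833333
Sxy = Σxy − (Σx)(Σy)/n = 816.8 − 664.766667 = 152.033333
Syy = Σy² − (Σy)²/n = 1261.12 − 1104.326667 = 156.793333
R² = Sxy²/(Sxx·Syy) = (152.033333)²/(156.833333·156.793333) = 0.939965

0.940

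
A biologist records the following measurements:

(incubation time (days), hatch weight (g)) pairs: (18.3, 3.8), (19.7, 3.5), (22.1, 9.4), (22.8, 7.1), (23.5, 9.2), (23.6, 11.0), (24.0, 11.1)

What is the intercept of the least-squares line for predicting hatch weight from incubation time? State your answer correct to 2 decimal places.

-21.61

n = 7, Σx = 154, Σy = 55.1, Σxy = 1250.31, Σx² = 3416.44
Sxx = Σx² − (Σx)²/n = 3416.44 − 3388 = 28.44
Sxy = Σxy − (Σx)(Σy)/n = 1250.31 − 1212.2 = 38.11
b = Sxy/Sxx = 38.11/28.44 = 1.340014
a = ȳ − b·x̄ = 7.871429 − 1.340014·22 = -21.608881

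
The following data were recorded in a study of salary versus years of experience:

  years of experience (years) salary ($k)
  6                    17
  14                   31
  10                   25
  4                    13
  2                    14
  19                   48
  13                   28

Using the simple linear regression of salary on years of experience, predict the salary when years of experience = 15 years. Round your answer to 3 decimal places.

n = 7, Σx = 68, Σy = 176, Σxy = 2142, Σx² = 882
Sxx = Σx² − (Σx)²/n = 882 − 660.571429 = 221.428571
Sxy = Σxy − (Σx)(Σy)/n = 2142 − 1709.714286 = 432.285714
b = Sxy/Sxx = 432.285714/221.428571 = 1.952258
a = ȳ − b·x̄ = 25.142857 − 1.952258·9.714286 = 6.178065
ŷ(15) = a + b·15 = 6.178065 + 1.952258·15 = 35.461935

35.462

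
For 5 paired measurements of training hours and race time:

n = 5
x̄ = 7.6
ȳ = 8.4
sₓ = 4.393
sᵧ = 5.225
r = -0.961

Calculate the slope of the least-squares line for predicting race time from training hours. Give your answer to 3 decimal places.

b = r · sᵧ/sₓ = -0.961 · 5.225/4.393 = -1.143006

-1.143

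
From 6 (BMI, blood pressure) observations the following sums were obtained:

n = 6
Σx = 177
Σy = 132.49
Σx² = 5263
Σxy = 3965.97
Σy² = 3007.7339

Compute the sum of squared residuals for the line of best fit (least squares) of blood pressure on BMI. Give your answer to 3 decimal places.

2.424

Sxx = Σx² − (Σx)²/n = 5263 − 5221.5 = 41.5
Sxy = Σxy − (Σx)(Σy)/n = 3965.97 − 3908.455 = 57.515
Syy = Σy² − (Σy)²/n = 3007.7339 − 2925.600017 = 82.133883
b = Sxy/Sxx = 57.515/41.5 = 1.385904
SSE = Syy − b·Sxy = 82.133883 − 1.385904·57.515 = 2.423637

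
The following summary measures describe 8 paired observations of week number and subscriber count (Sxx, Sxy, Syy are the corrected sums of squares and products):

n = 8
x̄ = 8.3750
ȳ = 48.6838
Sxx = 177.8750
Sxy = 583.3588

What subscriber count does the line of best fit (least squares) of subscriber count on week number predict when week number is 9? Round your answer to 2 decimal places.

50.73

b = Sxy/Sxx = 583.3588/177.875 = 3.279600
a = ȳ − b·x̄ = 48.6838 − 3.279600·8.375 = 21.217152
ŷ(9) = a + b·9 = 21.217152 + 3.279600·9 = 50.733550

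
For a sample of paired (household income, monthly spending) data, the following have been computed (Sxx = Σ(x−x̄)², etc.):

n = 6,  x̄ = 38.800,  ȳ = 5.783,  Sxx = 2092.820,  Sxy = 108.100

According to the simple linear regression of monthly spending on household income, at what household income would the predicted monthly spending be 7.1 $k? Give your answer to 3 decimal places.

b = Sxy/Sxx = 108.1/2092.82 = 0.051653
a = ȳ − b·x̄ = 5.783 − 0.051653·38.8 = 3.778872
Set a + b·x = 7.1: x = (7.1 − 3.778872) / 0.051653 = 64.297169

64.297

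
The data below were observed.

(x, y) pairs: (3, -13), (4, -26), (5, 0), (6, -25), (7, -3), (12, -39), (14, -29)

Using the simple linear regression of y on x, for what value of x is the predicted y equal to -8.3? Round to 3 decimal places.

1.728

n = 7, Σx = 51, Σy = -135, Σxy = -1188, Σx² = 475
Sxx = Σx² − (Σx)²/n = 475 − 371.571429 = 103.428571
Sxy = Σxy − (Σx)(Σy)/n = -1188 − (-983.571429) = -204.428571
b = Sxy/Sxx = -204.428571/103.428571 = -1.976519
a = ȳ − b·x̄ = -19.285714 − (-1.976519)·7.285714 = -4.885359
Set a + b·x = -8.3: x = (-8.3 − (-4.885359)) / (-1.976519) = 1.727603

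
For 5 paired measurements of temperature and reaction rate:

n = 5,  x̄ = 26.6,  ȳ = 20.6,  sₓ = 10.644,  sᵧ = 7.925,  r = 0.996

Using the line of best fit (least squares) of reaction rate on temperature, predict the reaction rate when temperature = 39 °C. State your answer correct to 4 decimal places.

29.7955

b = r · sᵧ/sₓ = 0.996 · 7.925/10.644 = 0.741573
a = ȳ − b·x̄ = 20.6 − 0.741573·26.6 = 0.874166
ŷ(39) = a + b·39 = 0.874166 + 0.741573·39 = 29.795502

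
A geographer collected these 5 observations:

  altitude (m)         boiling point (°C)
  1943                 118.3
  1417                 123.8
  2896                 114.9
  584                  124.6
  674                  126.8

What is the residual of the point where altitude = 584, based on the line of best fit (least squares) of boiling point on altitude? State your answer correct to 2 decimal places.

-1.59

n = 5, Σx = 7514, Σy = 608.4, Σxy = 896261.5, Σx² = 14965286
Sxx = Σx² − (Σx)²/n = 14965286 − 11292039.2 = 3673246.8
Sxy = Σxy − (Σx)(Σy)/n = 896261.5 − 914303.52 = -18042.02
b = Sxy/Sxx = -18042.02/3673246.8 = -0.004912
a = ȳ − b·x̄ = 121.68 − (-0.004912)·1502.8 = 129.061357
ŷ(584) = 129.061357 + (-0.004912)·584 = 126.192903
residual = y − ŷ = 124.6 − 126.192903 = -1.592903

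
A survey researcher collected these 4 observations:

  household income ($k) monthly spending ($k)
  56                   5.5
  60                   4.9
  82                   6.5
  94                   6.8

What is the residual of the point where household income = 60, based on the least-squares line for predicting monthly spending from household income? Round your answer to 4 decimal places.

-0.4400

n = 4, Σx = 292, Σy = 23.7, Σxy = 1774.2, Σx² = 22296
Sxx = Σx² − (Σx)²/n = 22296 − 21316 = 980
Sxy = Σxy − (Σx)(Σy)/n = 1774.2 − 1730.1 = 44.1
b = Sxy/Sxx = 44.1/980 = 0.045
a = ȳ − b·x̄ = 5.925 − 0.045·73 = 2.64
ŷ(60) = 2.64 + 0.045·60 = 5.34
residual = y − ŷ = 4.9 − 5.34 = -0.44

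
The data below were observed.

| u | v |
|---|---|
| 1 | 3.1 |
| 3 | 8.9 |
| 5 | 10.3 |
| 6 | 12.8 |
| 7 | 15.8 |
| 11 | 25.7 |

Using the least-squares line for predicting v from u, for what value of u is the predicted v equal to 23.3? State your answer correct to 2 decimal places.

10.32

n = 6, Σx = 33, Σy = 76.6, Σxy = 551.4, Σx² = 241
Sxx = Σx² − (Σx)²/n = 241 − 181.5 = 59.5
Sxy = Σxy − (Σx)(Σy)/n = 551.4 − 421.3 = 130.1
b = Sxy/Sxx = 130.1/59.5 = 2.186555
a = ȳ − b·x̄ = 12.766667 − 2.186555·5.5 = 0.740616
Set a + b·x = 23.3: x = (23.3 − 0.740616) / 2.186555 = 10.317320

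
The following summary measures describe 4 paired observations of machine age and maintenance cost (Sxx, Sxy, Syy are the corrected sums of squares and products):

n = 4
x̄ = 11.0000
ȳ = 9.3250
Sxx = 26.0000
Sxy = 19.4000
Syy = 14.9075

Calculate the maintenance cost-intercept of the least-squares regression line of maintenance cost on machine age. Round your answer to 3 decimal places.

b = Sxy/Sxx = 19.4/26 = 0.746154
a = ȳ − b·x̄ = 9.325 − 0.746154·11 = 1.117308

1.117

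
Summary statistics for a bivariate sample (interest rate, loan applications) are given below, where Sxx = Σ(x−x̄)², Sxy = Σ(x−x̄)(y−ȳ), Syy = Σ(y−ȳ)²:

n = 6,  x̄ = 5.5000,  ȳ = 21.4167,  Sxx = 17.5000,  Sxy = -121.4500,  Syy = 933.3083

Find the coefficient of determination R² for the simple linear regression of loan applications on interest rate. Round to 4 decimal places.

R² = Sxy²/(Sxx·Syy) = (-121.45)²/(17.5·933.3083) = 0.903092

0.9031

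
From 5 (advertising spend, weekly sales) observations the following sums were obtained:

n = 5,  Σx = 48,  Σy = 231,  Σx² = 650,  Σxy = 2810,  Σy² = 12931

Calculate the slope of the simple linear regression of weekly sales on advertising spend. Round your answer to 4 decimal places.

3.1311

Sxx = Σx² − (Σx)²/n = 650 − 460.8 = 189.2
Sxy = Σxy − (Σx)(Σy)/n = 2810 − 2217.6 = 592.4
b = Sxy/Sxx = 592.4/189.2 = 3.131078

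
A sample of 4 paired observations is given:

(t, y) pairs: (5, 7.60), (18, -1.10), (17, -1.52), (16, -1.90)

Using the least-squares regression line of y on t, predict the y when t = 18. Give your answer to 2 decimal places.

-2.18

n = 4, Σx = 56, Σy = 3.08, Σxy = -38.04, Σx² = 894
Sxx = Σx² − (Σx)²/n = 894 − 784 = 110
Sxy = Σxy − (Σx)(Σy)/n = -38.04 − 43.12 = -81.16
b = Sxy/Sxx = -81.16/110 = -0.737818
a = ȳ − b·x̄ = 0.77 − (-0.737818)·14 = 11.099455
ŷ(18) = a + b·18 = 11.099455 + (-0.737818)·18 = -2.181273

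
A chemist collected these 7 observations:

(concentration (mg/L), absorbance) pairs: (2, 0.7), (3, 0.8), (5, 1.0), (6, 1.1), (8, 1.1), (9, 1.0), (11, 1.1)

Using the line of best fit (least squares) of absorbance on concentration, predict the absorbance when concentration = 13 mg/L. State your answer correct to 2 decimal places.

n = 7, Σx = 44, Σy = 6.8, Σxy = 45.3, Σx² = 340
Sxx = Σx² − (Σx)²/n = 340 − 276.571429 = 63.428571
Sxy = Σxy − (Σx)(Σy)/n = 45.3 − 42.742857 = 2.557143
b = Sxy/Sxx = 2.557143/63.428571 = 0.040315
a = ȳ − b·x̄ = 0.971429 − 0.040315·6.285714 = 0.718018
ŷ(13) = a + b·13 = 0.718018 + 0.040315·13 = 1.242117

1.24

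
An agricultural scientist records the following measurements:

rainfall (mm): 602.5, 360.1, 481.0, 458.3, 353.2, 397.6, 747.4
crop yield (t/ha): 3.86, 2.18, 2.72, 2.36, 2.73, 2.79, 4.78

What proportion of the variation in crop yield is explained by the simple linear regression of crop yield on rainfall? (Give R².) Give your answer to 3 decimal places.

n = 7, Σx = 3400.1, Σy = 21.42, Σxy = 11146.688, Σx² = 1775520.91, Σy² = 70.7054
Sxx = Σx² − (Σx)²/n = 1775520.91 − 1651525.715714 = 123995.194286
Sxy = Σxy − (Σx)(Σy)/n = 11146.688 − 10404.306 = 742.382
Syy = Σy² − (Σy)²/n = 70.7054 − 65.5452 = 5.1602
R² = Sxy²/(Sxx·Syy) = (742.382)²/(123995.194286·5.1602) = 0.861358

0.861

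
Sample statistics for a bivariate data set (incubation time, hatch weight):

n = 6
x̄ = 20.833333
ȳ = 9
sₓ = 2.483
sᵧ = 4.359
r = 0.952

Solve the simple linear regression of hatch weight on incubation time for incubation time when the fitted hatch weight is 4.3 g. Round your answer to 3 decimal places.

b = r · sᵧ/sₓ = 0.952 · 4.359/2.483 = 1.671272
a = ȳ − b·x̄ = 9 − 1.671272·20.833333 = -25.818163
Set a + b·x = 4.3: x = (4.3 − (-25.818163)) / 1.671272 = 18.021103

18.021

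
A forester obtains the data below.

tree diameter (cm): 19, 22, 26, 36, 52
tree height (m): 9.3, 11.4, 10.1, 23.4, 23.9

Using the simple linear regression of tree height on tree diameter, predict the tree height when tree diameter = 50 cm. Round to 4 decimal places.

25.0192

n = 5, Σx = 155, Σy = 78.1, Σxy = 2775.3, Σx² = 5521
Sxx = Σx² − (Σx)²/n = 5521 − 4805 = 716
Sxy = Σxy − (Σx)(Σy)/n = 2775.3 − 2421.1 = 354.2
b = Sxy/Sxx = 354.2/716 = 0.494693
a = ȳ − b·x̄ = 15.62 − 0.494693·31 = 0.284525
ŷ(50) = a + b·50 = 0.284525 + 0.494693·50 = 25.019162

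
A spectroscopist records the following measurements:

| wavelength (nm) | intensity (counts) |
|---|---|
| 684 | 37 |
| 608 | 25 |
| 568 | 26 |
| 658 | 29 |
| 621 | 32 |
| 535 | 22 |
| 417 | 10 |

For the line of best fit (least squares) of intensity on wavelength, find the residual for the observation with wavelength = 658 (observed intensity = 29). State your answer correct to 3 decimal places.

-3.588

n = 7, Σx = 4091, Σy = 181, Σxy = 110170, Σx² = 2438863
Sxx = Σx² − (Σx)²/n = 2438863 − 2390897.285714 = 47965.714286
Sxy = Σxy − (Σx)(Σy)/n = 110170 − 105781.571429 = 4388.428571
b = Sxy/Sxx = 4388.428571/47965.714286 = 0.091491
a = ȳ − b·x̄ = 25.857143 − 0.091491·584.428571 = -27.612780
ŷ(658) = -27.612780 + 0.091491·658 = 32.588262
residual = y − ŷ = 29 − 32.588262 = -3.588262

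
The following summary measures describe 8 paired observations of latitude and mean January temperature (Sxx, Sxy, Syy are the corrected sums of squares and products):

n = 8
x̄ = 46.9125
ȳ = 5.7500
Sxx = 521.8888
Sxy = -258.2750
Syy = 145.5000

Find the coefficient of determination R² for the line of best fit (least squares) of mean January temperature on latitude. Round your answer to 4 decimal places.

R² = Sxy²/(Sxx·Syy) = (-258.275)²/(521.8888·145.5) = 0.878464

0.8785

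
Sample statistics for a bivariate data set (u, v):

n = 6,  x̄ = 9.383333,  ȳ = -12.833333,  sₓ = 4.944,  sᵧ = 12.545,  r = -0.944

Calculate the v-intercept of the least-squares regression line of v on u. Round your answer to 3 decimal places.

9.643

b = r · sᵧ/sₓ = -0.944 · 12.545/4.944 = -2.395324
a = ȳ − b·x̄ = -12.833333 − (-2.395324)·9.383333 = 9.642786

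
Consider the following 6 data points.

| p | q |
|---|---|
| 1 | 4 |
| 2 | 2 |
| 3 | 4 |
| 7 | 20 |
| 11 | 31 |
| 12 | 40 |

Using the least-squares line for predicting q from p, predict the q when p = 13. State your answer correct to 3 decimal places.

n = 6, Σx = 36, Σy = 101, Σxy = 981, Σx² = 328
Sxx = Σx² − (Σx)²/n = 328 − 216 = 112
Sxy = Σxy − (Σx)(Σy)/n = 981 − 606 = 375
b = Sxy/Sxx = 375/112 = 3.348214
a = ȳ − b·x̄ = 16.833333 − 3.348214·6 = -3.255952
ŷ(13) = a + b·13 = -3.255952 + 3.348214·13 = 40.270833

40.271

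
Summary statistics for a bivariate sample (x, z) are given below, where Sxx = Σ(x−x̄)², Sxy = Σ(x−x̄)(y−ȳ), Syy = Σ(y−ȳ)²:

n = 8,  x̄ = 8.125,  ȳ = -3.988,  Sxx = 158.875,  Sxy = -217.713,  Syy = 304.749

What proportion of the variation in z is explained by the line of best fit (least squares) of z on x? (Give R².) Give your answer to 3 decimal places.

R² = Sxy²/(Sxx·Syy) = (-217.713)²/(158.875·304.749) = 0.978973

0.979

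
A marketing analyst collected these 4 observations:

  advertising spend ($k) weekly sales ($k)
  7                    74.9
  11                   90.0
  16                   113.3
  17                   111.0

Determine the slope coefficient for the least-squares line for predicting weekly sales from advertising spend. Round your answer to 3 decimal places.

n = 4, Σx = 51, Σy = 389.2, Σxy = 5214.1, Σx² = 715
Sxx = Σx² − (Σx)²/n = 715 − 650.25 = 64.75
Sxy = Σxy − (Σx)(Σy)/n = 5214.1 − 4962.3 = 251.8
b = Sxy/Sxx = 251.8/64.75 = 3.888803

3.889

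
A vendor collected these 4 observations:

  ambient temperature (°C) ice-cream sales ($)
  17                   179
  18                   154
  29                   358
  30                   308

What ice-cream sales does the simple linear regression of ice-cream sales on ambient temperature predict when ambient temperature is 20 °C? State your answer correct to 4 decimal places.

n = 4, Σx = 94, Σy = 999, Σxy = 25437, Σx² = 2354
Sxx = Σx² − (Σx)²/n = 2354 − 2209 = 145
Sxy = Σxy − (Σx)(Σy)/n = 25437 − 23476.5 = 1960.5
b = Sxy/Sxx = 1960.5/145 = 13.520690
a = ȳ − b·x̄ = 249.75 − 13.520690·23.5 = -67.986207
ŷ(20) = a + b·20 = -67.986207 + 13.520690·20 = 202.427586

202.4276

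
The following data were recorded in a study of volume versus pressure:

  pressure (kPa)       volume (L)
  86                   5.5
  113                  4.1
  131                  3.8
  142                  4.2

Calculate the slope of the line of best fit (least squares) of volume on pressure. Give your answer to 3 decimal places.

n = 4, Σx = 472, Σy = 17.6, Σxy = 2030.5, Σx² = 57490
Sxx = Σx² − (Σx)²/n = 57490 − 55696 = 1794
Sxy = Σxy − (Σx)(Σy)/n = 2030.5 − 2076.8 = -46.3
b = Sxy/Sxx = -46.3/1794 = -0.025808

-0.026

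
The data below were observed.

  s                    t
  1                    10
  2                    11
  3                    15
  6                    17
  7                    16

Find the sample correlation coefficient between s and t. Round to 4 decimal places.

n = 5, Σx = 19, Σy = 69, Σxy = 291, Σx² = 99, Σy² = 991
Sxx = Σx² − (Σx)²/n = 99 − 72.2 = 26.8
Sxy = Σxy − (Σx)(Σy)/n = 291 − 262.2 = 28.8
Syy = Σy² − (Σy)²/n = 991 − 952.2 = 38.8
r = Sxy/√(Sxx·Syy) = 28.8/√(1039.84) = 28.8/32.246550 = 0.893119

0.8931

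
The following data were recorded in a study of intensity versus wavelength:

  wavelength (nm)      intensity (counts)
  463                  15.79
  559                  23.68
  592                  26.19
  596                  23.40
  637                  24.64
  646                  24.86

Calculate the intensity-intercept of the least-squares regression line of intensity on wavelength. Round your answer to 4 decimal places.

n = 6, Σx = 3493, Σy = 138.56, Σxy = 81754.01, Σx² = 2055615
Sxx = Σx² − (Σx)²/n = 2055615 − 2033508.166667 = 22106.833333
Sxy = Σxy − (Σx)(Σy)/n = 81754.01 − 80665.013333 = 1088.996667
b = Sxy/Sxx = 1088.996667/22106.833333 = 0.049261
a = ȳ − b·x̄ = 23.093333 − 0.049261·582.166667 = -5.584567

-5.5846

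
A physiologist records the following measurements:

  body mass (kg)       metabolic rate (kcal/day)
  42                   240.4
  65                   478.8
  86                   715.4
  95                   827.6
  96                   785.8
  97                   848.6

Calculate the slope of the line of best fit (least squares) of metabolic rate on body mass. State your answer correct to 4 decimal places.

10.8043

n = 6, Σx = 481, Σy = 3896.6, Σxy = 339116.2, Σx² = 41035
Sxx = Σx² − (Σx)²/n = 41035 − 38560.166667 = 2474.833333
Sxy = Σxy − (Σx)(Σy)/n = 339116.2 − 312377.433333 = 26738.766667
b = Sxy/Sxx = 26738.766667/2474.833333 = 10.804270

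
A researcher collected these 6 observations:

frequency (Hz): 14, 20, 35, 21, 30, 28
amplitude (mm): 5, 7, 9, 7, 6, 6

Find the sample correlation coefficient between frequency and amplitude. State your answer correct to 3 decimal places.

n = 6, Σx = 148, Σy = 40, Σxy = 1020, Σx² = 3946, Σy² = 276
Sxx = Σx² − (Σx)²/n = 3946 − 3650.666667 = 295.333333
Sxy = Σxy − (Σx)(Σy)/n = 1020 − 986.666667 = 33.333333
Syy = Σy² − (Σy)²/n = 276 − 266.666667 = 9.333333
r = Sxy/√(Sxx·Syy) = 33.333333/√(2756.444444) = 33.333333/52.501852 = 0.634898

0.635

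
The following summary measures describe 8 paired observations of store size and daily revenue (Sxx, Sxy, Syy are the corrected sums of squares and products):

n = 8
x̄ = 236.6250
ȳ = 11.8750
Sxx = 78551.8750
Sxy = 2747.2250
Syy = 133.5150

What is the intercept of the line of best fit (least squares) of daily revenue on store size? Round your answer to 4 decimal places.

b = Sxy/Sxx = 2747.225/78551.875 = 0.034973
a = ȳ − b·x̄ = 11.875 − 0.034973·236.625 = 3.599423

3.5994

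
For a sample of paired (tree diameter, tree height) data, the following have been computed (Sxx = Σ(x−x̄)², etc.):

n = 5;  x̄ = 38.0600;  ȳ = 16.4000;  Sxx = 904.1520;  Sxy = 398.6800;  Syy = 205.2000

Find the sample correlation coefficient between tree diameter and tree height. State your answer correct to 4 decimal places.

0.9256

r = Sxy/√(Sxx·Syy) = 398.68/√(185531.9904) = 398.68/430.734246 = 0.925582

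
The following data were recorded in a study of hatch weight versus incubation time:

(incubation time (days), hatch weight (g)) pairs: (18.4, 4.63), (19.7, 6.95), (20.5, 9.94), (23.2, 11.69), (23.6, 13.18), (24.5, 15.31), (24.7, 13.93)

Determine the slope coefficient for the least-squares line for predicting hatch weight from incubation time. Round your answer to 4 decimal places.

n = 7, Σx = 154.6, Σy = 75.63, Σxy = 1727.299, Σx² = 3452.44
Sxx = Σx² − (Σx)²/n = 3452.44 − 3414.451429 = 37.988571
Sxy = Σxy − (Σx)(Σy)/n = 1727.299 − 1670.342571 = 56.956429
b = Sxy/Sxx = 56.956429/37.988571 = 1.499304

1.4993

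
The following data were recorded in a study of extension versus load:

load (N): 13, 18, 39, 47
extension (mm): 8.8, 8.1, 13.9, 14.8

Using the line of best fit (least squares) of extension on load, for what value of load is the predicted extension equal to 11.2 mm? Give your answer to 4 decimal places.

28.2741

n = 4, Σx = 117, Σy = 45.6, Σxy = 1497.9, Σx² = 4223
Sxx = Σx² − (Σx)²/n = 4223 − 3422.25 = 800.75
Sxy = Σxy − (Σx)(Σy)/n = 1497.9 − 1333.8 = 164.1
b = Sxy/Sxx = 164.1/800.75 = 0.204933
a = ȳ − b·x̄ = 11.4 − 0.204933·29.25 = 5.405713
Set a + b·x = 11.2: x = (11.2 − 5.405713) / 0.204933 = 28.274071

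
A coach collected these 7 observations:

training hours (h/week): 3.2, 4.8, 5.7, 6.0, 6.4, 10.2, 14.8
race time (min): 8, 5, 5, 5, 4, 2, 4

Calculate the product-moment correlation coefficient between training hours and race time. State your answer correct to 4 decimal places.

n = 7, Σx = 51.1, Σy = 33, Σxy = 213.3, Σx² = 465.81, Σy² = 175
Sxx = Σx² − (Σx)²/n = 465.81 − 373.03 = 92.78
Sxy = Σxy − (Σx)(Σy)/n = 213.3 − 240.9 = -27.6
Syy = Σy² − (Σy)²/n = 175 − 155.571429 = 19.428571
r = Sxy/√(Sxx·Syy) = -27.6/√(1802.582857) = -27.6/42.456835 = -0.650072

-0.6501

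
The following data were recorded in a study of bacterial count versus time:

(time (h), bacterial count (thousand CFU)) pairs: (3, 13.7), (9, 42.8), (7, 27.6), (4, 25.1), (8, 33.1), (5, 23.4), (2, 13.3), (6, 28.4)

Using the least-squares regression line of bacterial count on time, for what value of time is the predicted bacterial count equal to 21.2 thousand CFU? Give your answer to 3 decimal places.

n = 8, Σx = 44, Σy = 207.4, Σxy = 1298.7, Σx² = 284
Sxx = Σx² − (Σx)²/n = 284 − 242 = 42
Sxy = Σxy − (Σx)(Σy)/n = 1298.7 − 1140.7 = 158
b = Sxy/Sxx = 158/42 = 3.761905
a = ȳ − b·x̄ = 25.925 − 3.761905·5.5 = 5.234524
Set a + b·x = 21.2: x = (21.2 − 5.234524) / 3.761905 = 4.243987

4.244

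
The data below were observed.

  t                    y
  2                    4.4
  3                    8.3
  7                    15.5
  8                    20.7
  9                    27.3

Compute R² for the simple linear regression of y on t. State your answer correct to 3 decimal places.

n = 5, Σx = 29, Σy = 76.2, Σxy = 553.5, Σx² = 207, Σy² = 1502.28
Sxx = Σx² − (Σx)²/n = 207 − 168.2 = 38.8
Sxy = Σxy − (Σx)(Σy)/n = 553.5 − 441.96 = 111.54
Syy = Σy² − (Σy)²/n = 1502.28 − 1161.288 = 340.992
R² = Sxy²/(Sxx·Syy) = (111.54)²/(38.8·340.992) = 0.940341

0.940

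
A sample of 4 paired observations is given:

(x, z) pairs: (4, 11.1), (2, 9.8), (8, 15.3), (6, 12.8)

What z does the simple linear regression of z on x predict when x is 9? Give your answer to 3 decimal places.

n = 4, Σx = 20, Σy = 49, Σxy = 263.2, Σx² = 120
Sxx = Σx² − (Σx)²/n = 120 − 100 = 20
Sxy = Σxy − (Σx)(Σy)/n = 263.2 − 245 = 18.2
b = Sxy/Sxx = 18.2/20 = 0.91
a = ȳ − b·x̄ = 12.25 − 0.91·5 = 7.7
ŷ(9) = a + b·9 = 7.7 + 0.91·9 = 15.89

15.890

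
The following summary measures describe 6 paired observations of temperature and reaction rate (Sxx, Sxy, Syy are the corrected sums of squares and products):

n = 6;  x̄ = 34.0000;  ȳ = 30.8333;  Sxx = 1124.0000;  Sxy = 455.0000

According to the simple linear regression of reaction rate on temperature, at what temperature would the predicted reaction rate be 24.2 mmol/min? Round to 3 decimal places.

b = Sxy/Sxx = 455/1124 = 0.404804
a = ȳ − b·x̄ = 30.8333 − 0.404804·34 = 17.069955
Set a + b·x = 24.2: x = (24.2 − 17.069955) / 0.404804 = 17.613562

17.614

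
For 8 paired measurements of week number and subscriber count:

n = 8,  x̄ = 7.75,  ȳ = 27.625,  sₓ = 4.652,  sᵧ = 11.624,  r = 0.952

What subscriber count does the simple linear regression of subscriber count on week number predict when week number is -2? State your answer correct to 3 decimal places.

4.432

b = r · sᵧ/sₓ = 0.952 · 11.624/4.652 = 2.378772
a = ȳ − b·x̄ = 27.625 − 2.378772·7.75 = 9.189516
ŷ(-2) = a + b·-2 = 9.189516 + 2.378772·(-2) = 4.431972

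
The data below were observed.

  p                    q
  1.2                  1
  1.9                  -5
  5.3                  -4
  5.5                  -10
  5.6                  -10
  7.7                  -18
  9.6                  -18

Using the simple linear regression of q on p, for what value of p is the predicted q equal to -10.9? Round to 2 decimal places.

n = 7, Σx = 36.8, Σy = -64, Σxy = -451.9, Σx² = 246.2
Sxx = Σx² − (Σx)²/n = 246.2 − 193.462857 = 52.737143
Sxy = Σxy − (Σx)(Σy)/n = -451.9 − (-336.457143) = -115.442857
b = Sxy/Sxx = -115.442857/52.737143 = -2.189024
a = ȳ − b·x̄ = -9.142857 − (-2.189024)·5.257143 = 2.365153
Set a + b·x = -10.9: x = (-10.9 − 2.365153) / (-2.189024) = 6.059849

6.06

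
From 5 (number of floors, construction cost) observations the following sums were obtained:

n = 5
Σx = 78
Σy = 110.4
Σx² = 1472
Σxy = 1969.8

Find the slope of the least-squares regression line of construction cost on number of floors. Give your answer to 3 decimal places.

Sxx = Σx² − (Σx)²/n = 1472 − 1216.8 = 255.2
Sxy = Σxy − (Σx)(Σy)/n = 1969.8 − 1722.24 = 247.56
b = Sxy/Sxx = 247.56/255.2 = 0.970063

0.970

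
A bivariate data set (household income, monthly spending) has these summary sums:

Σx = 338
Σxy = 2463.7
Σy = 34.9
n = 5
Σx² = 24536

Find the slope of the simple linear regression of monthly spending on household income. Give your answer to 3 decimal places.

Sxx = Σx² − (Σx)²/n = 24536 − 22848.8 = 1687.2
Sxy = Σxy − (Σx)(Σy)/n = 2463.7 − 2359.24 = 104.46
b = Sxy/Sxx = 104.46/1687.2 = 0.061913

0.062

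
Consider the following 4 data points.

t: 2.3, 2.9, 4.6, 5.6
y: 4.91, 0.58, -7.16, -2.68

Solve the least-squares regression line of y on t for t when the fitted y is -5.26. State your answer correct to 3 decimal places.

5.437

n = 4, Σx = 15.4, Σy = -4.35, Σxy = -34.969, Σx² = 66.22
Sxx = Σx² − (Σx)²/n = 66.22 − 59.29 = 6.93
Sxy = Σxy − (Σx)(Σy)/n = -34.969 − (-16.7475) = -18.2215
b = Sxy/Sxx = -18.2215/6.93 = -2.629365
a = ȳ − b·x̄ = -1.0875 − (-2.629365)·3.85 = 9.035556
Set a + b·x = -5.26: x = (-5.26 − 9.035556) / (-2.629365) = 5.436885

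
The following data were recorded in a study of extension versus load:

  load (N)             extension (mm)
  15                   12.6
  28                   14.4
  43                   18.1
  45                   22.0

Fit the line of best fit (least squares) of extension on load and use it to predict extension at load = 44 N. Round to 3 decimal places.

19.868

n = 4, Σx = 131, Σy = 67.1, Σxy = 2360.5, Σx² = 4883
Sxx = Σx² − (Σx)²/n = 4883 − 4290.25 = 592.75
Sxy = Σxy − (Σx)(Σy)/n = 2360.5 − 2197.525 = 162.975
b = Sxy/Sxx = 162.975/592.75 = 0.274947
a = ȳ − b·x̄ = 16.775 − 0.274947·32.75 = 7.770477
ŷ(44) = a + b·44 = 7.770477 + 0.274947·44 = 19.868157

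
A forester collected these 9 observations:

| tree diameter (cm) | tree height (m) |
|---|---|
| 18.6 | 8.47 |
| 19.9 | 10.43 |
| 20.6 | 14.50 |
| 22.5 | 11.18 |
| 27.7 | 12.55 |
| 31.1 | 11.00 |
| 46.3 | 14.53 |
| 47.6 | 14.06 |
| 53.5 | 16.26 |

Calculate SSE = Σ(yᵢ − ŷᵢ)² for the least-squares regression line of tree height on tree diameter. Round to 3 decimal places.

20.945

n = 9, Σx = 287.8, Σy = 112.98, Σxy = 3816.989, Σx² = 10678.78, Σy² = 1467.4628
Sxx = Σx² − (Σx)²/n = 10678.78 − 9203.204444 = 1475.575556
Sxy = Σxy − (Σx)(Σy)/n = 3816.989 − 3612.849333 = 204.139667
Syy = Σy² − (Σy)²/n = 1467.4628 − 1418.2756 = 49.1872
b = Sxy/Sxx = 204.139667/1475.575556 = 0.138346
SSE = Syy − b·Sxy = 49.1872 − 0.138346·204.139667 = 20.945336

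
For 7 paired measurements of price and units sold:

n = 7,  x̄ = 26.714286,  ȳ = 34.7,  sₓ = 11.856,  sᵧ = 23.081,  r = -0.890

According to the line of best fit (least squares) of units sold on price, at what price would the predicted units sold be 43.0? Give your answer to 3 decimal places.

21.924

b = r · sᵧ/sₓ = -0.89 · 23.081/11.856 = -1.732632
a = ȳ − b·x̄ = 34.7 − (-1.732632)·26.714286 = 80.986038
Set a + b·x = 43.0: x = (43.0 − 80.986038) / (-1.732632) = 21.923887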